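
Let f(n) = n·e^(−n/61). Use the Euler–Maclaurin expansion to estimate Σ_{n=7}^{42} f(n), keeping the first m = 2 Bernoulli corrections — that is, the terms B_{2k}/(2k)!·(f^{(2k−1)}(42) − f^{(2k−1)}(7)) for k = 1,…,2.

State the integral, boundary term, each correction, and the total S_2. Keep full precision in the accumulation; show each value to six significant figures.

Integral: ∫_7^42 x·e^(−x/61) dx = 542.241.
Boundary: ½(f(7) + f(42)) = ½(6.24110 + 21.0973) = 13.6692.
Integral + boundary = 555.910.
Correction k=1: B_{2}/2! · (f^{(1)}(42) − f^{(1)}(7)) = 1/12 · (0.156459 − 0.789272) = -0.0527344.
Partial sum through k=1: 555.857.
Correction k=2: B_{4}/4! · (f^{(3)}(42) − f^{(3)}(7)) = −1/720 · (0.000312038 − 0.000691331) = 5.26796e-07.

S_2 ≈ 555.857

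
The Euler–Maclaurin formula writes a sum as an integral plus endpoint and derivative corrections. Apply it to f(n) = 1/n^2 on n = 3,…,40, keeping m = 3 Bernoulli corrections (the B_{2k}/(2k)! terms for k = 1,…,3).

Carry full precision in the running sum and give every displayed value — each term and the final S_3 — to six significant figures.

S_3 ≈ 0.370245

Integral: ∫_3^40 1/x^2 dx = 0.308333.
½[f(3) + f(40)] = ½[0.111111 + 0.000625000] = 0.0558681.
Running total after boundary: 0.364201.
Correction k=1: B_{2}/2! · (f^{(1)}(40) − f^{(1)}(3)) = 1/12 · (-3.12500e-05 − (-0.0740741)) = 0.00617024.
After k=1: 0.370372.
Correction k=2: B_{4}/4! · (f^{(3)}(40) − f^{(3)}(3)) = −1/720 · (-2.34375e-07 − (-0.0987654)) = -0.000137174.
After k=2: 0.370234.
Correction k=3: B_{6}/6! · (f^{(5)}(40) − f^{(5)}(3)) = 1/30240 · (-4.39453e-09 − (-0.329218)) = 1.08868e-05.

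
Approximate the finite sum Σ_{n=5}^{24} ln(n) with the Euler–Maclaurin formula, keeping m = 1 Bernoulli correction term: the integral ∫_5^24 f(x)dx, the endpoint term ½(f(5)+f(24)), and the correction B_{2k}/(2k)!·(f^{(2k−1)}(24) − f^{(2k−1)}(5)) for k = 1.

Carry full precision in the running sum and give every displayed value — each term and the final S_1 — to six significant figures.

∫_5^24 ln(x) dx evaluates to 49.2261.
½[f(5) + f(24)] = ½[1.60944 + 3.17805] = 2.39375.
Running total after boundary: 51.6198.
k=1: B_{2}/(2)! × [f^{(1)}(24) − f^{(1)}(5)] = 1/12 × (0.0416667 − 0.200000) = -0.0131944.

S_1 ≈ 51.6067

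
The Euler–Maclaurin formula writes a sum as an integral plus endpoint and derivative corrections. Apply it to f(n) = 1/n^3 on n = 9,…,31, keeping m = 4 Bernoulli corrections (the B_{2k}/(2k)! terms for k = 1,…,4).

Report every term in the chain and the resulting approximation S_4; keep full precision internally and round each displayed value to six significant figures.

∫_9^31 1/x^3 dx evaluates to 0.00565255.
½[f(9) + f(31)] = ½[0.00137174 + 3.35672e-05] = 0.000702655.
Running total after boundary: 0.00635520.
k=1: B_{2}/(2)! × [f^{(1)}(31) − f^{(1)}(9)] = 1/12 × (-3.24844e-06 − (-0.000457247)) = 3.78332e-05.
Partial sum through k=1: 0.00639304.
k=2: B_{4}/(4)! × [f^{(3)}(31) − f^{(3)}(9)] = −1/720 × (-6.76054e-08 − (-0.000112901)) = -1.56712e-07.
Partial sum through k=2: 0.00639288.
k=3: B_{6}/(6)! × [f^{(5)}(31) − f^{(5)}(9)] = 1/30240 × (-2.95466e-09 − (-5.85410e-05)) = 1.93578e-09.
Partial sum through k=3: 0.00639288.
k=4: B_{8}/(8)! × [f^{(7)}(31) − f^{(7)}(9)] = −1/1209600 × (-2.21369e-10 − (-5.20365e-05)) = -4.30194e-11.

S_4 ≈ 0.00639288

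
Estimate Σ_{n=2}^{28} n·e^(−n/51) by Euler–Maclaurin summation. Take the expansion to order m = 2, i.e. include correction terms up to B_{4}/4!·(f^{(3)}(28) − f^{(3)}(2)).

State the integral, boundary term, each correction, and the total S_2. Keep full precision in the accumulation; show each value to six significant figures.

∫_2^28 x·e^(−x/51) dx evaluates to 272.241.
Boundary: ½(f(2) + f(28)) = ½(1.92309 + 16.1704) = 9.04676.
So far: 281.287.
Correction k=1: B_{2}/2! · (f^{(1)}(28) − f^{(1)}(2)) = 1/12 · (0.260448 − 0.923836) = -0.0552823.
Running total after k=1: 281.232.
Correction k=2: B_{4}/4! · (f^{(3)}(28) − f^{(3)}(2)) = −1/720 · (0.000544206 − 0.00109455) = 7.64366e-07.

S_2 ≈ 281.232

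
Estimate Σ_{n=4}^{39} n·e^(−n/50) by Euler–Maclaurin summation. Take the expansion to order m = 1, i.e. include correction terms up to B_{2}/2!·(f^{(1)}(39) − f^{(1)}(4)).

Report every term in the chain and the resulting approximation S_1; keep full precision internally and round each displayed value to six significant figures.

S_1 ≈ 463.230

∫_4^39 x·e^(−x/50) dx evaluates to 452.507.
½[f(4) + f(39)] = ½[3.69247 + 17.8778] = 10.7851.
Running total after boundary: 463.293.
Order-1 term: 1/12 · (0.100849 − 0.849267) = -0.0623681.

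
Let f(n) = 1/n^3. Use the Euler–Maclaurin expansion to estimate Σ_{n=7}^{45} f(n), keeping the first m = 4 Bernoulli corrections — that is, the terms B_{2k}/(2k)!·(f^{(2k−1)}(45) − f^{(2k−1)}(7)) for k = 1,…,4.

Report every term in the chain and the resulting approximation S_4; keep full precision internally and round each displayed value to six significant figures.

The integral term ∫_7^45 1/x^3 dx = 0.00995717.
½[f(7) + f(45)] = ½[0.00291545 + 1.09739e-05] = 0.00146321.
Running total after boundary: 0.0114204.
Correction k=1: B_{2}/2! · (f^{(1)}(45) − f^{(1)}(7)) = 1/12 · (-7.31596e-07 − (-0.00124948)) = 0.000104062.
Partial sum through k=1: 0.0115244.
Correction k=2: B_{4}/4! · (f^{(3)}(45) − f^{(3)}(7)) = −1/720 · (-7.22564e-09 − (-0.000509992)) = -7.08312e-07.
Partial sum through k=2: 0.0115237.
Correction k=3: B_{6}/6! · (f^{(5)}(45) − f^{(5)}(7)) = 1/30240 · (-1.49865e-10 − (-0.000437136)) = 1.44555e-08.
Partial sum through k=3: 0.0115237.
Correction k=4: B_{8}/8! · (f^{(7)}(45) − f^{(7)}(7)) = −1/1209600 · (-5.32854e-12 − (-0.000642322)) = -5.31020e-10.

S_4 ≈ 0.0115237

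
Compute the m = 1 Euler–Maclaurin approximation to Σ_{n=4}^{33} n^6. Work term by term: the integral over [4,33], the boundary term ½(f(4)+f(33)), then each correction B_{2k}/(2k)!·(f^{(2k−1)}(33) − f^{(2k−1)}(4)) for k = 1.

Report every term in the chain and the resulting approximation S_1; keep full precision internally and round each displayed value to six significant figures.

S_1 ≈ 6.75365e+09

∫_4^33 x^6 dx evaluates to 6.08835e+09.
½[f(4) + f(33)] = ½[4096.00 + 1.29147e+09] = 6.45736e+08.
Integral + boundary = 6.73408e+09.
k=1: B_{2}/(2)! × [f^{(1)}(33) − f^{(1)}(4)] = 1/12 × (2.34812e+08 − 6144.00) = 1.95672e+07.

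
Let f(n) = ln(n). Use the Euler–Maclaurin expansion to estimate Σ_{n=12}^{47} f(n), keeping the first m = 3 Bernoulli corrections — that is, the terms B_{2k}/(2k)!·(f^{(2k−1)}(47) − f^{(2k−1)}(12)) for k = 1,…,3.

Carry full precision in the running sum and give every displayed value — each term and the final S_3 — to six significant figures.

S_3 ≈ 119.300

∫_12^47 ln(x) dx evaluates to 116.138.
½[f(12) + f(47)] = ½[2.48491 + 3.85015] = 3.16753.
So far: 119.306.
Order-1 term: 1/12 · (0.0212766 − 0.0833333) = -0.00517139.
Running total after k=1: 119.300.
Order-2 term: −1/720 · (1.92636e-05 − 0.00115741) = 1.58076e-06.
Running total after k=2: 119.300.
Order-3 term: 1/30240 · (1.04646e-07 − 9.64506e-05) = -3.18604e-09.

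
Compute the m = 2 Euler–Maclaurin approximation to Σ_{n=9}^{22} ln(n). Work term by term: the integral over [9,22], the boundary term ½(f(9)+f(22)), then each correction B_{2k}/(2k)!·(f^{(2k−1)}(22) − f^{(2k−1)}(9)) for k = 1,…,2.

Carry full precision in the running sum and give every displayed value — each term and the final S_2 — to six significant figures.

S_2 ≈ 37.8666

The integral term ∫_9^22 ln(x) dx = 35.2279.
Endpoint term: (f(9) + f(22))/2 = (2.19722 + 3.09104)/2 = 2.64413.
So far: 37.8720.
Order-1 term: 1/12 · (0.0454545 − 0.111111) = -0.00547138.
After k=1: 37.8666.
Order-2 term: −1/720 · (0.000187829 − 0.00274348) = 3.54952e-06.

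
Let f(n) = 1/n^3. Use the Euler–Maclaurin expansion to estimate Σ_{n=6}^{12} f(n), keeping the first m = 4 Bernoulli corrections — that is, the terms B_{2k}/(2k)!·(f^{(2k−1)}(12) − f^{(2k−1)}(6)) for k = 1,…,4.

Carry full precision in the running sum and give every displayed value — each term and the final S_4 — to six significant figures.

S_4 ≈ 0.0132000

Integral: ∫_6^12 1/x^3 dx = 0.0104167.
Endpoint term: (f(6) + f(12))/2 = (0.00462963 + 0.000578704)/2 = 0.00260417.
So far: 0.0130208.
Order-1 term: 1/12 · (-0.000144676 − (-0.00231481)) = 0.000180845.
Running total after k=1: 0.0132017.
Order-2 term: −1/720 · (-2.00939e-05 − (-0.00128601)) = -1.75821e-06.
Running total after k=2: 0.0131999.
Order-3 term: 1/30240 · (-5.86071e-06 − (-0.00150034)) = 4.94207e-08.
Running total after k=3: 0.0132000.
Order-4 term: −1/1209600 · (-2.93036e-06 − (-0.00300069)) = -2.47830e-09.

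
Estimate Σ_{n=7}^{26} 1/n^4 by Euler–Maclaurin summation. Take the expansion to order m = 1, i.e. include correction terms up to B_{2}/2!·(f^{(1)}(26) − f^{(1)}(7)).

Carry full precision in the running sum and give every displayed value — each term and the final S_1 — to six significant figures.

S_1 ≈ 0.00118200

∫_7^26 1/x^4 dx evaluates to 0.000952852.
½[f(7) + f(26)] = ½[0.000416493 + 2.18830e-06] = 0.000209341.
Integral + boundary = 0.00116219.
k=1: B_{2}/(2)! × [f^{(1)}(26) − f^{(1)}(7)] = 1/12 × (-3.36661e-07 − (-0.000237996)) = 1.98050e-05.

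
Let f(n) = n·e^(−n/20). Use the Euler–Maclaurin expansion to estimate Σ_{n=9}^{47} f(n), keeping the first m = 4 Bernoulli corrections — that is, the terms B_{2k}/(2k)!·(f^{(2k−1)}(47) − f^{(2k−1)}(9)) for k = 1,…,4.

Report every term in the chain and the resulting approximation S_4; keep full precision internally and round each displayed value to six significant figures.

Integral: ∫_9^47 x·e^(−x/20) dx = 242.030.
Endpoint term: (f(9) + f(47))/2 = (5.73865 + 4.48235)/2 = 5.11050.
So far: 247.140.
k=1: B_{2}/(2)! × [f^{(1)}(47) − f^{(1)}(9)] = 1/12 × (-0.128748 − 0.350695) = -0.0399537.
After k=1: 247.100.
k=2: B_{4}/(4)! × [f^{(3)}(47) − f^{(3)}(9)] = −1/720 × (0.000154975 − 0.00406488) = 5.43042e-06.
After k=2: 247.100.
k=3: B_{6}/(6)! × [f^{(5)}(47) − f^{(5)}(9)] = 1/30240 × (1.57955e-06 − 1.81326e-05) = -5.47388e-10.
After k=3: 247.100.
k=4: B_{8}/(8)! × [f^{(7)}(47) − f^{(7)}(9)] = −1/1209600 × (6.92917e-09 − 6.52573e-08) = 4.82210e-14.

S_4 ≈ 247.100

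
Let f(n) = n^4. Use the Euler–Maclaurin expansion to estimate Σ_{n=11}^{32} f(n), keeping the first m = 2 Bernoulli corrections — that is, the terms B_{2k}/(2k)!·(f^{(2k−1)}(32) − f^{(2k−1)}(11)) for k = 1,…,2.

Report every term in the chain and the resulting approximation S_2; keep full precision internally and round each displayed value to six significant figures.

The integral term ∫_11^32 x^4 dx = 6.67868e+06.
Endpoint term: (f(11) + f(32))/2 = (14641.0 + 1.04858e+06)/2 = 531608.
So far: 7.21028e+06.
k=1: B_{2}/(2)! × [f^{(1)}(32) − f^{(1)}(11)] = 1/12 × (131072 − 5324.00) = 10479.0.
Running total after k=1: 7.22076e+06.
k=2: B_{4}/(4)! × [f^{(3)}(32) − f^{(3)}(11)] = −1/720 × (768.000 − 264.000) = -0.700000.

S_2 ≈ 7.22076e+06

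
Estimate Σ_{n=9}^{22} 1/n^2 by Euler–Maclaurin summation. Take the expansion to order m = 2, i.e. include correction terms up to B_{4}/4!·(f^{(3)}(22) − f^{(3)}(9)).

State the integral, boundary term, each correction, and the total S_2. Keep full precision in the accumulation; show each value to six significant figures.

S_2 ≈ 0.0730749

Integral: ∫_9^22 1/x^2 dx = 0.0656566.
Boundary: ½(f(9) + f(22)) = ½(0.0123457 + 0.00206612) = 0.00720590.
Integral + boundary = 0.0728625.
k=1: B_{2}/(2)! × [f^{(1)}(22) − f^{(1)}(9)] = 1/12 × (-0.000187829 − (-0.00274348)) = 0.000212971.
Running total after k=1: 0.0730754.
k=2: B_{4}/(4)! × [f^{(3)}(22) − f^{(3)}(9)] = −1/720 × (-4.65691e-06 − (-0.000406442)) = -5.58035e-07.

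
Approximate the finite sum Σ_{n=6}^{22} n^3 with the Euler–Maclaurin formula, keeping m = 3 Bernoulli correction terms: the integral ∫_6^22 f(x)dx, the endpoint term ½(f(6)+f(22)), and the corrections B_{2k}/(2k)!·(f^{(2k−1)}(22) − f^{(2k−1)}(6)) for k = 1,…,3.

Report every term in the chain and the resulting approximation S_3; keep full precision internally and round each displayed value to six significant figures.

The integral term ∫_6^22 x^3 dx = 58240.0.
½[f(6) + f(22)] = ½[216.000 + 10648.0] = 5432.00.
Integral + boundary = 63672.0.
Order-1 term: 1/12 · (1452.00 − 108.000) = 112.000.
After k=1: 63784.0.
Order-2 term: −1/720 · (6.00000 − 6.00000) = 0.00000.
After k=2: 63784.0.
Order-3 term: 1/30240 · (0.00000 − 0.00000) = 0.00000.

S_3 ≈ 63784.0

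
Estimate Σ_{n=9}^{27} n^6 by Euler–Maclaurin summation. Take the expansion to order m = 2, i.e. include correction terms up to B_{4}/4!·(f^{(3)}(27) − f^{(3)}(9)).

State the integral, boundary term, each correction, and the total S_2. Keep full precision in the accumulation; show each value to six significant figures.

S_2 ≈ 1.69477e+09

∫_9^27 x^6 dx evaluates to 1.49365e+09.
Endpoint term: (f(9) + f(27))/2 = (531441 + 3.87420e+08)/2 = 1.93976e+08.
So far: 1.68763e+09.
Order-1 term: 1/12 · (8.60934e+07 − 354294) = 7.14493e+06.
Running total after k=1: 1.69477e+09.
Order-2 term: −1/720 · (2.36196e+06 − 87480.0) = -3159.00.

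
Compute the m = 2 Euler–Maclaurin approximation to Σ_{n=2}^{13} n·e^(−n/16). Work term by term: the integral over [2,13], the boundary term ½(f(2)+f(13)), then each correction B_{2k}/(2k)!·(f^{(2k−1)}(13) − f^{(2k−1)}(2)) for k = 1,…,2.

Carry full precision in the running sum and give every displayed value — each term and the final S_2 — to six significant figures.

S_2 ≈ 51.9698

The integral term ∫_2^13 x·e^(−x/16) dx = 48.2604.
Boundary: ½(f(2) + f(13)) = ½(1.76499 + 5.76872) = 3.76685.
So far: 52.0272.
Correction k=1: B_{2}/2! · (f^{(1)}(13) − f^{(1)}(2)) = 1/12 · (0.0832026 − 0.772185) = -0.0574152.
After k=1: 51.9698.
Correction k=2: B_{4}/4! · (f^{(3)}(13) − f^{(3)}(2)) = −1/720 · (0.00379179 − 0.00991085) = 8.49871e-06.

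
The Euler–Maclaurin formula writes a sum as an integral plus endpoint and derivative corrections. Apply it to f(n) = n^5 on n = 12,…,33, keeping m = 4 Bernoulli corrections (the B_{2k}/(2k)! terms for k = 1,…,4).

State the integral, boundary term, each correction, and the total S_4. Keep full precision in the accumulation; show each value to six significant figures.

Integral: ∫_12^33 x^5 dx = 2.14747e+08.
½[f(12) + f(33)] = ½[248832 + 3.91354e+07] = 1.96921e+07.
Running total after boundary: 2.34439e+08.
k=1: B_{2}/(2)! × [f^{(1)}(33) − f^{(1)}(12)] = 1/12 × (5.92960e+06 − 103680) = 485494.
After k=1: 2.34925e+08.
k=2: B_{4}/(4)! × [f^{(3)}(33) − f^{(3)}(12)] = −1/720 × (65340.0 − 8640.00) = -78.7500.
After k=2: 2.34925e+08.
k=3: B_{6}/(6)! × [f^{(5)}(33) − f^{(5)}(12)] = 1/30240 × (120.000 − 120.000) = 0.00000.
After k=3: 2.34925e+08.
k=4: B_{8}/(8)! × [f^{(7)}(33) − f^{(7)}(12)] = −1/1209600 × (0.00000 − 0.00000) = 0.00000.

S_4 ≈ 2.34925e+08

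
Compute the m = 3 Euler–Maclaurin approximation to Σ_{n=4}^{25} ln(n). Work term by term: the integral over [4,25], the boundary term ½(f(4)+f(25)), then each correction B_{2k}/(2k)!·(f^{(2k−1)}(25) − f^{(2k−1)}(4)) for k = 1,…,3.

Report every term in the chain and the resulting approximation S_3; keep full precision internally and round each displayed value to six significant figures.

Integral: ∫_4^25 ln(x) dx = 53.9267.
½[f(4) + f(25)] = ½[1.38629 + 3.21888] = 2.30259.
So far: 56.2293.
k=1: B_{2}/(2)! × [f^{(1)}(25) − f^{(1)}(4)] = 1/12 × (0.0400000 − 0.250000) = -0.0175000.
After k=1: 56.2118.
k=2: B_{4}/(4)! × [f^{(3)}(25) − f^{(3)}(4)] = −1/720 × (0.000128000 − 0.0312500) = 4.32250e-05.
After k=2: 56.2118.
k=3: B_{6}/(6)! × [f^{(5)}(25) − f^{(5)}(4)] = 1/30240 × (2.45760e-06 − 0.0234375) = -7.74968e-07.

S_3 ≈ 56.2118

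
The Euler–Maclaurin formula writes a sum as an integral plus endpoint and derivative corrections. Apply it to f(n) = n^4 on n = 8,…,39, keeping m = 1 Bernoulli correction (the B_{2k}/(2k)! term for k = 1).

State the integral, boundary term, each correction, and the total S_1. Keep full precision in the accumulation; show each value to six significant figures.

S_1 ≈ 1.92167e+07

Integral: ∫_8^39 x^4 dx = 1.80383e+07.
Boundary: ½(f(8) + f(39)) = ½(4096.00 + 2.31344e+06) = 1.15877e+06.
Running total after boundary: 1.91971e+07.
Correction k=1: B_{2}/2! · (f^{(1)}(39) − f^{(1)}(8)) = 1/12 · (237276 − 2048.00) = 19602.3.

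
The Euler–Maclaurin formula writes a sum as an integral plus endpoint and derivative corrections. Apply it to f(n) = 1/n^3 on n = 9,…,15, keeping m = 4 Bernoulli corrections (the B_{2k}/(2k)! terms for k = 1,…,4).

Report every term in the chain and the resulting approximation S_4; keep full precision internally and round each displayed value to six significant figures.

∫_9^15 1/x^3 dx evaluates to 0.00395062.
Boundary: ½(f(9) + f(15)) = ½(0.00137174 + 0.000296296) = 0.000834019.
So far: 0.00478464.
k=1: B_{2}/(2)! × [f^{(1)}(15) − f^{(1)}(9)] = 1/12 × (-5.92593e-05 − (-0.000457247)) = 3.31657e-05.
Running total after k=1: 0.00481780.
k=2: B_{4}/(4)! × [f^{(3)}(15) − f^{(3)}(9)] = −1/720 × (-5.26749e-06 − (-0.000112901)) = -1.49490e-07.
Running total after k=2: 0.00481765.
k=3: B_{6}/(6)! × [f^{(5)}(15) − f^{(5)}(9)] = 1/30240 × (-9.83265e-07 − (-5.85410e-05)) = 1.90337e-09.
Running total after k=3: 0.00481765.
k=4: B_{8}/(8)! × [f^{(7)}(15) − f^{(7)}(9)] = −1/1209600 × (-3.14645e-07 − (-5.20365e-05)) = -4.27595e-11.

S_4 ≈ 0.00481765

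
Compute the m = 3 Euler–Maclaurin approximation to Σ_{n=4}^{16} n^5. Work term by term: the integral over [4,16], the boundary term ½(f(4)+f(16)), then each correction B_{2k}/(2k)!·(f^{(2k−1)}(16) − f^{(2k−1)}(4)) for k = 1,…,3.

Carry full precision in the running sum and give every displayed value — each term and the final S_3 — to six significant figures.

S_3 ≈ 3.34750e+06

The integral term ∫_4^16 x^5 dx = 2.79552e+06.
Endpoint term: (f(4) + f(16))/2 = (1024.00 + 1.04858e+06)/2 = 524800.
So far: 3.32032e+06.
Correction k=1: B_{2}/2! · (f^{(1)}(16) − f^{(1)}(4)) = 1/12 · (327680 − 1280.00) = 27200.0.
After k=1: 3.34752e+06.
Correction k=2: B_{4}/4! · (f^{(3)}(16) − f^{(3)}(4)) = −1/720 · (15360.0 − 960.000) = -20.0000.
After k=2: 3.34750e+06.
Correction k=3: B_{6}/6! · (f^{(5)}(16) − f^{(5)}(4)) = 1/30240 · (120.000 − 120.000) = 0.00000.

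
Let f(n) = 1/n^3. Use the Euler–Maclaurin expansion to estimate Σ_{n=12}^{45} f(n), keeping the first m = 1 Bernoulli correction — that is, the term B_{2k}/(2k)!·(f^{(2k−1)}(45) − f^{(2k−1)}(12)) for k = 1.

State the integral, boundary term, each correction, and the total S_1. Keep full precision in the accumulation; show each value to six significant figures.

∫_12^45 1/x^3 dx evaluates to 0.00322531.
½[f(12) + f(45)] = ½[0.000578704 + 1.09739e-05] = 0.000294839.
So far: 0.00352015.
Order-1 term: 1/12 · (-7.31596e-07 − (-0.000144676)) = 1.19954e-05.

S_1 ≈ 0.00353214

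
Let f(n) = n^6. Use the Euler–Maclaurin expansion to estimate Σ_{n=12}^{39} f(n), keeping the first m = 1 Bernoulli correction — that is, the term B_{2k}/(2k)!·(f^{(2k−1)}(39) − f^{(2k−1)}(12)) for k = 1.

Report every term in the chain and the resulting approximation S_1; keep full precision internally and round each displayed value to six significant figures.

∫_12^39 x^6 dx evaluates to 1.95993e+10.
Boundary: ½(f(12) + f(39)) = ½(2.98598e+06 + 3.51874e+09) = 1.76086e+09.
So far: 2.13602e+10.
k=1: B_{2}/(2)! × [f^{(1)}(39) − f^{(1)}(12)] = 1/12 × (5.41345e+08 − 1.49299e+06) = 4.49877e+07.

S_1 ≈ 2.14052e+10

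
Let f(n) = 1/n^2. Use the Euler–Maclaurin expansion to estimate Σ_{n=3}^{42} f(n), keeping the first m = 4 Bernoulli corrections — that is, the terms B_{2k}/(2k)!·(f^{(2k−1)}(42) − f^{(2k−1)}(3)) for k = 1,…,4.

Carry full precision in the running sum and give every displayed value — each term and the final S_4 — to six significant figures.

S_4 ≈ 0.371405

Integral: ∫_3^42 1/x^2 dx = 0.309524.
½[f(3) + f(42)] = ½[0.111111 + 0.000566893] = 0.0558390.
Integral + boundary = 0.365363.
k=1: B_{2}/(2)! × [f^{(1)}(42) − f^{(1)}(3)] = 1/12 × (-2.69949e-05 − (-0.0740741)) = 0.00617059.
Running total after k=1: 0.371533.
k=2: B_{4}/(4)! × [f^{(3)}(42) − f^{(3)}(3)] = −1/720 × (-1.83639e-07 − (-0.0987654)) = -0.000137174.
Running total after k=2: 0.371396.
k=3: B_{6}/(6)! × [f^{(5)}(42) − f^{(5)}(3)] = 1/30240 × (-3.12311e-09 − (-0.329218)) = 1.08868e-05.
Running total after k=3: 0.371407.
k=4: B_{8}/(8)! × [f^{(7)}(42) − f^{(7)}(3)] = −1/1209600 × (-9.91464e-11 − (-2.04847)) = -1.69351e-06.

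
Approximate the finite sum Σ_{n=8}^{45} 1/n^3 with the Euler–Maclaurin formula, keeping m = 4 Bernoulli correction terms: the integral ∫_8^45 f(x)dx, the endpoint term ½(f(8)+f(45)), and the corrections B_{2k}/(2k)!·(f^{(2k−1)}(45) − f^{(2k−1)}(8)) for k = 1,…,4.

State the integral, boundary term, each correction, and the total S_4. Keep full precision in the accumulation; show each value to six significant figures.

∫_8^45 1/x^3 dx evaluates to 0.00756559.
½[f(8) + f(45)] = ½[0.00195312 + 1.09739e-05] = 0.000982049.
So far: 0.00854764.
Order-1 term: 1/12 · (-7.31596e-07 − (-0.000732422)) = 6.09742e-05.
Running total after k=1: 0.00860861.
Order-2 term: −1/720 · (-7.22564e-09 − (-0.000228882)) = -3.17881e-07.
Running total after k=2: 0.00860829.
Order-3 term: 1/30240 · (-1.49865e-10 − (-0.000150204)) = 4.96705e-09.
Running total after k=3: 0.00860830.
Order-4 term: −1/1209600 · (-5.32854e-12 − (-0.000168979)) = -1.39698e-10.

S_4 ≈ 0.00860830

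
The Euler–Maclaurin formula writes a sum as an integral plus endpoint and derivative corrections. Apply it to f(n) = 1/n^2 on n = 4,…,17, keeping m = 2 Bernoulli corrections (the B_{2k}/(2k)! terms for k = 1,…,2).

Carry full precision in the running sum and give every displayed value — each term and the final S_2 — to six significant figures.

S_2 ≈ 0.226694

The integral term ∫_4^17 1/x^2 dx = 0.191176.
Boundary: ½(f(4) + f(17)) = ½(0.0625000 + 0.00346021) = 0.0329801.
So far: 0.224157.
k=1: B_{2}/(2)! × [f^{(1)}(17) − f^{(1)}(4)] = 1/12 × (-0.000407083 − (-0.0312500)) = 0.00257024.
Partial sum through k=1: 0.226727.
k=2: B_{4}/(4)! × [f^{(3)}(17) − f^{(3)}(4)] = −1/720 × (-1.69031e-05 − (-0.0234375)) = -3.25286e-05.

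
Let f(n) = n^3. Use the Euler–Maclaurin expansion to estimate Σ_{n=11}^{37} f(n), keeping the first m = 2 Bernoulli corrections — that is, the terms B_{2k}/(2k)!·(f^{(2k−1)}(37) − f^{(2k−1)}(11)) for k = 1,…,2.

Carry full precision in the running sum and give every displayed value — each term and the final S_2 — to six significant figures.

Integral: ∫_11^37 x^3 dx = 464880.
Endpoint term: (f(11) + f(37))/2 = (1331.00 + 50653.0)/2 = 25992.0.
Running total after boundary: 490872.
Order-1 term: 1/12 · (4107.00 − 363.000) = 312.000.
After k=1: 491184.
Order-2 term: −1/720 · (6.00000 − 6.00000) = 0.00000.

S_2 ≈ 491184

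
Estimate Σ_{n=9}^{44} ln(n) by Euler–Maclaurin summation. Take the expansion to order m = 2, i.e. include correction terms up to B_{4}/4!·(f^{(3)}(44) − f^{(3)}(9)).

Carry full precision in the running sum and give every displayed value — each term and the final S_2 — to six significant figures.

S_2 ≈ 114.713

∫_9^44 ln(x) dx evaluates to 111.729.
Endpoint term: (f(9) + f(44))/2 = (2.19722 + 3.78419)/2 = 2.99071.
Integral + boundary = 114.720.
k=1: B_{2}/(2)! × [f^{(1)}(44) − f^{(1)}(9)] = 1/12 × (0.0227273 − 0.111111) = -0.00736532.
After k=1: 114.713.
k=2: B_{4}/(4)! × [f^{(3)}(44) − f^{(3)}(9)] = −1/720 × (2.34786e-05 − 0.00274348) = 3.77779e-06.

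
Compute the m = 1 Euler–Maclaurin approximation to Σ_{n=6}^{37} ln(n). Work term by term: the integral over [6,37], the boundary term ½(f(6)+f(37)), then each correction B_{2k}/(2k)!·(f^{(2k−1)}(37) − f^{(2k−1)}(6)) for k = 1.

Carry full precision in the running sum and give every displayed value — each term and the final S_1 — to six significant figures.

Integral: ∫_6^37 ln(x) dx = 91.8534.
½[f(6) + f(37)] = ½[1.79176 + 3.61092] = 2.70134.
Integral + boundary = 94.5547.
Correction k=1: B_{2}/2! · (f^{(1)}(37) − f^{(1)}(6)) = 1/12 · (0.0270270 − 0.166667) = -0.0116366.

S_1 ≈ 94.5431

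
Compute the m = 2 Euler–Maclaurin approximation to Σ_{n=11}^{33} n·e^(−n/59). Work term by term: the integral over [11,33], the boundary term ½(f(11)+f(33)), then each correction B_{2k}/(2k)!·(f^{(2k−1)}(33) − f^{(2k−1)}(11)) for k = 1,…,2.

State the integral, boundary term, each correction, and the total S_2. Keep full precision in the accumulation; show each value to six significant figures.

The integral term ∫_11^33 x·e^(−x/59) dx = 324.894.
½[f(11) + f(33)] = ½[9.12899 + 18.8627] = 13.9958.
So far: 338.889.
k=1: B_{2}/(2)! × [f^{(1)}(33) − f^{(1)}(11)] = 1/12 × (0.251890 − 0.675179) = -0.0352741.
Partial sum through k=1: 338.854.
k=2: B_{4}/(4)! × [f^{(3)}(33) − f^{(3)}(11)] = −1/720 × (0.000400771 − 0.000670783) = 3.75017e-07.

S_2 ≈ 338.854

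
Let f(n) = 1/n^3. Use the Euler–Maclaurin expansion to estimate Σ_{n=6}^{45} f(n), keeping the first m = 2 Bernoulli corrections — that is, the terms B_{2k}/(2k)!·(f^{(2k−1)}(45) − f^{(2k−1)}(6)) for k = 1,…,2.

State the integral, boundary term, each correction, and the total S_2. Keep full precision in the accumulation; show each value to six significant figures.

S_2 ≈ 0.0161533

Integral: ∫_6^45 1/x^3 dx = 0.0136420.
Endpoint term: (f(6) + f(45))/2 = (0.00462963 + 1.09739e-05)/2 = 0.00232030.
Integral + boundary = 0.0159623.
Order-1 term: 1/12 · (-7.31596e-07 − (-0.00231481)) = 0.000192840.
Partial sum through k=1: 0.0161551.
Order-2 term: −1/720 · (-7.22564e-09 − (-0.00128601)) = -1.78611e-06.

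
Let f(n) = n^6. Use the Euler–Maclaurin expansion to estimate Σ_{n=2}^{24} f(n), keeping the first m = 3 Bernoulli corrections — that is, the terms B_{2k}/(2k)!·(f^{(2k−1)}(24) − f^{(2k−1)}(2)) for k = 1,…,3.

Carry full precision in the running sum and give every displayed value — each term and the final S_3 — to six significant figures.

Integral: ∫_2^24 x^6 dx = 6.55210e+08.
½[f(2) + f(24)] = ½[64.0000 + 1.91103e+08] = 9.55515e+07.
So far: 7.50762e+08.
Correction k=1: B_{2}/2! · (f^{(1)}(24) − f^{(1)}(2)) = 1/12 · (4.77757e+07 − 192.000) = 3.98130e+06.
After k=1: 7.54743e+08.
Correction k=2: B_{4}/4! · (f^{(3)}(24) − f^{(3)}(2)) = −1/720 · (1.65888e+06 − 960.000) = -2302.67.
After k=2: 7.54741e+08.
Correction k=3: B_{6}/6! · (f^{(5)}(24) − f^{(5)}(2)) = 1/30240 · (17280.0 − 1440.00) = 0.523810.

S_3 ≈ 7.54741e+08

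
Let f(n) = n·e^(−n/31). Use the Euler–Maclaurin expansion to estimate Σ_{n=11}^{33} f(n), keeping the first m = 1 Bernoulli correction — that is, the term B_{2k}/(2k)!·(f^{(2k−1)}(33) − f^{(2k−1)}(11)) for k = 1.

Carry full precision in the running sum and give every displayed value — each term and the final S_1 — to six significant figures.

Integral: ∫_11^33 x·e^(−x/31) dx = 228.804.
½[f(11) + f(33)] = ½[7.71415 + 11.3815] = 9.54784.
Integral + boundary = 238.352.
k=1: B_{2}/(2)! × [f^{(1)}(33) − f^{(1)}(11)] = 1/12 × (-0.0222513 − 0.452443) = -0.0395579.

S_1 ≈ 238.312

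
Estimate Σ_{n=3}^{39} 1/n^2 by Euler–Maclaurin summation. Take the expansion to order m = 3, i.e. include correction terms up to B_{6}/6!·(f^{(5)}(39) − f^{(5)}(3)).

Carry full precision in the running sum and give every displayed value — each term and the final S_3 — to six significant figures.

S_3 ≈ 0.369620

∫_3^39 1/x^2 dx evaluates to 0.307692.
Boundary: ½(f(3) + f(39)) = ½(0.111111 + 0.000657462) = 0.0558843.
Running total after boundary: 0.363577.
Order-1 term: 1/12 · (-3.37160e-05 − (-0.0740741)) = 0.00617003.
Running total after k=1: 0.369747.
Order-2 term: −1/720 · (-2.66004e-07 − (-0.0987654)) = -0.000137174.
Running total after k=2: 0.369609.
Order-3 term: 1/30240 · (-5.24663e-09 − (-0.329218)) = 1.08868e-05.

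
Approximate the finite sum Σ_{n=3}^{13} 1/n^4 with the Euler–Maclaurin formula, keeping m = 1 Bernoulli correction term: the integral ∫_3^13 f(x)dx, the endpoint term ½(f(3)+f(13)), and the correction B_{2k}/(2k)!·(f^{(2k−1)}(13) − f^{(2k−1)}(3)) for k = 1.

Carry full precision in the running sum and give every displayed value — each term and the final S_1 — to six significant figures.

The integral term ∫_3^13 1/x^4 dx = 0.0121940.
½[f(3) + f(13)] = ½[0.0123457 + 3.50128e-05] = 0.00619035.
So far: 0.0183843.
Order-1 term: 1/12 · (-1.07732e-05 − (-0.0164609)) = 0.00137084.

S_1 ≈ 0.0197551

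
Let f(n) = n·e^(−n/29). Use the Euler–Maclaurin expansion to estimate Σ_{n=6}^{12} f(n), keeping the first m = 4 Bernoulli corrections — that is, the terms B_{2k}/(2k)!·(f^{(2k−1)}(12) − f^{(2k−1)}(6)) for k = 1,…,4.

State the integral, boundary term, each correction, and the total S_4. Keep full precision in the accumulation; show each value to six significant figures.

∫_6^12 x·e^(−x/29) dx evaluates to 39.2076.
Boundary: ½(f(6) + f(12)) = ½(4.87862 + 7.93365) = 6.40614.
So far: 45.6137.
Correction k=1: B_{2}/2! · (f^{(1)}(12) − f^{(1)}(6)) = 1/12 · (0.387563 − 0.644875) = -0.0214427.
After k=1: 45.5923.
Correction k=2: B_{4}/4! · (f^{(3)}(12) − f^{(3)}(6)) = −1/720 · (0.00203310 − 0.00270046) = 9.26879e-07.
After k=2: 45.5923.
Correction k=3: B_{6}/6! · (f^{(5)}(12) − f^{(5)}(6)) = 1/30240 · (4.28700e-06 − 5.51024e-06) = -4.04511e-11.
After k=3: 45.5923.
Correction k=4: B_{8}/8! · (f^{(7)}(12) − f^{(7)}(6)) = −1/1209600 · (7.32048e-09 − 9.28595e-09) = 1.62489e-15.

S_4 ≈ 45.5923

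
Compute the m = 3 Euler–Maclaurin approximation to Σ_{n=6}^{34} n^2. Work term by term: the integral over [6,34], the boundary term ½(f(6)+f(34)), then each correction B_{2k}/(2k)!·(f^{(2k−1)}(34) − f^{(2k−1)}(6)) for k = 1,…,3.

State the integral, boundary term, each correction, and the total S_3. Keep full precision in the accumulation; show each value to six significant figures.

S_3 ≈ 13630.0

Integral: ∫_6^34 x^2 dx = 13029.3.
Boundary: ½(f(6) + f(34)) = ½(36.0000 + 1156.00) = 596.000.
Running total after boundary: 13625.3.
Correction k=1: B_{2}/2! · (f^{(1)}(34) − f^{(1)}(6)) = 1/12 · (68.0000 − 12.0000) = 4.66667.
Running total after k=1: 13630.0.
Correction k=2: B_{4}/4! · (f^{(3)}(34) − f^{(3)}(6)) = −1/720 · (0.00000 − 0.00000) = 0.00000.
Running total after k=2: 13630.0.
Correction k=3: B_{6}/6! · (f^{(5)}(34) − f^{(5)}(6)) = 1/30240 · (0.00000 − 0.00000) = 0.00000.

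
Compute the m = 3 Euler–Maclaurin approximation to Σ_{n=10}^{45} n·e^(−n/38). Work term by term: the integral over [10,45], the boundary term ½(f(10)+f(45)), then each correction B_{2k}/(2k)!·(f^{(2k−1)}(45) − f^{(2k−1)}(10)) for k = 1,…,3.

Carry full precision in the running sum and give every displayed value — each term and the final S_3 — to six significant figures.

The integral term ∫_10^45 x·e^(−x/38) dx = 436.879.
Endpoint term: (f(10) + f(45))/2 = (7.68621 + 13.7694)/2 = 10.7278.
Integral + boundary = 447.607.
k=1: B_{2}/(2)! × [f^{(1)}(45) − f^{(1)}(10)] = 1/12 × (-0.0563661 − 0.566352) = -0.0518932.
Running total after k=1: 447.555.
k=2: B_{4}/(4)! × [f^{(3)}(45) − f^{(3)}(10)] = −1/720 × (0.000384771 − 0.00145678) = 1.48890e-06.
Running total after k=2: 447.555.
k=3: B_{6}/(6)! × [f^{(5)}(45) − f^{(5)}(10)] = 1/30240 × (5.59956e-07 − 1.74609e-06) = -3.92240e-11.

S_3 ≈ 447.555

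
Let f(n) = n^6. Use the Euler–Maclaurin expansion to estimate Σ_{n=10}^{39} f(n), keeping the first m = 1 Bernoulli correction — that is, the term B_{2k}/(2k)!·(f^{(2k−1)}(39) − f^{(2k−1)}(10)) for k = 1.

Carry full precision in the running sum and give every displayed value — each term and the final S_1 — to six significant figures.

S_1 ≈ 2.14079e+10

The integral term ∫_10^39 x^6 dx = 1.96030e+10.
Boundary: ½(f(10) + f(39)) = ½(1.00000e+06 + 3.51874e+09) = 1.75987e+09.
So far: 2.13629e+10.
k=1: B_{2}/(2)! × [f^{(1)}(39) − f^{(1)}(10)] = 1/12 × (5.41345e+08 − 600000) = 4.50621e+07.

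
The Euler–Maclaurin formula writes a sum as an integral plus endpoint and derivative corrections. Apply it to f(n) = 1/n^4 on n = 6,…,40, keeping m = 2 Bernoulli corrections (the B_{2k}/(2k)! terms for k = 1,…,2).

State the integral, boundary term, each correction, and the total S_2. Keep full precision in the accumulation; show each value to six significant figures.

∫_6^40 1/x^4 dx evaluates to 0.00153800.
Boundary: ½(f(6) + f(40)) = ½(0.000771605 + 3.90625e-07) = 0.000385998.
Running total after boundary: 0.00192400.
Correction k=1: B_{2}/2! · (f^{(1)}(40) − f^{(1)}(6)) = 1/12 · (-3.90625e-08 − (-0.000514403)) = 4.28637e-05.
Running total after k=1: 0.00196686.
Correction k=2: B_{4}/4! · (f^{(3)}(40) − f^{(3)}(6)) = −1/720 · (-7.32422e-10 − (-0.000428669)) = -5.95373e-07.

S_2 ≈ 0.00196627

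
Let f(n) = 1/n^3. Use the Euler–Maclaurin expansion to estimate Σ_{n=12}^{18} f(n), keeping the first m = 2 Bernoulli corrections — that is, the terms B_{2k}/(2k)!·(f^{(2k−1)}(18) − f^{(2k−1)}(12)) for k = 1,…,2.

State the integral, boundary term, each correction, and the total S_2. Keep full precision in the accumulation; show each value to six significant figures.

∫_12^18 1/x^3 dx evaluates to 0.00192901.
Endpoint term: (f(12) + f(18))/2 = (0.000578704 + 0.000171468)/2 = 0.000375086.
Integral + boundary = 0.00230410.
Correction k=1: B_{2}/2! · (f^{(1)}(18) − f^{(1)}(12)) = 1/12 · (-2.85780e-05 − (-0.000144676)) = 9.67483e-06.
Partial sum through k=1: 0.00231377.
Correction k=2: B_{4}/4! · (f^{(3)}(18) − f^{(3)}(12)) = −1/720 · (-1.76407e-06 − (-2.00939e-05)) = -2.54581e-08.

S_2 ≈ 0.00231375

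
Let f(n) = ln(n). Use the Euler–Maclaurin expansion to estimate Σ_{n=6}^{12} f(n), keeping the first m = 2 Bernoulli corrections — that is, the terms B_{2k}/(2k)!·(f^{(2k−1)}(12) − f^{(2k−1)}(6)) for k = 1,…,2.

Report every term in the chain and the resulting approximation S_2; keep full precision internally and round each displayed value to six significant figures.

The integral term ∫_6^12 ln(x) dx = 13.0683.
½[f(6) + f(12)] = ½[1.79176 + 2.48491] = 2.13833.
So far: 15.2067.
Order-1 term: 1/12 · (0.0833333 − 0.166667) = -0.00694444.
Running total after k=1: 15.1997.
Order-2 term: −1/720 · (0.00115741 − 0.00925926) = 1.12526e-05.

S_2 ≈ 15.1997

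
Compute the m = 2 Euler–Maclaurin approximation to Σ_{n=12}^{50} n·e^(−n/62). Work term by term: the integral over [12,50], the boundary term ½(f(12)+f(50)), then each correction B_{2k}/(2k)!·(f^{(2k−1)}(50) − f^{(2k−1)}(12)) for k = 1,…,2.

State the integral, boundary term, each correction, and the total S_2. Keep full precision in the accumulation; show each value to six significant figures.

S_2 ≈ 696.631

∫_12^50 x·e^(−x/62) dx evaluates to 680.574.
Boundary: ½(f(12) + f(50)) = ½(9.88836 + 22.3220) = 16.1052.
So far: 696.679.
Order-1 term: 1/12 · (0.0864076 − 0.664540) = -0.0481777.
Partial sum through k=1: 696.631.
Order-2 term: −1/720 · (0.000254757 − 0.000601613) = 4.81744e-07.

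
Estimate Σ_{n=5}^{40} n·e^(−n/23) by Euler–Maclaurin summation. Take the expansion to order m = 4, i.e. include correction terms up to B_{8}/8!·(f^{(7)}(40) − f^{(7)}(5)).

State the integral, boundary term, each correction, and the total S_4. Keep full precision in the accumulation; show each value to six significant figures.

Integral: ∫_5^40 x·e^(−x/23) dx = 263.622.
Boundary: ½(f(5) + f(40)) = ½(4.02308 + 7.02692) = 5.52500.
Running total after boundary: 269.147.
Correction k=1: B_{2}/2! · (f^{(1)}(40) − f^{(1)}(5)) = 1/12 · (-0.129845 − 0.629699) = -0.0632953.
Partial sum through k=1: 269.083.
Correction k=2: B_{4}/4! · (f^{(3)}(40) − f^{(3)}(5)) = −1/720 · (0.000418716 − 0.00423238) = 5.29675e-06.
Partial sum through k=2: 269.083.
Correction k=3: B_{6}/6! · (f^{(5)}(40) − f^{(5)}(5)) = 1/30240 · (2.04704e-06 − 1.37512e-05) = -3.87043e-10.
Partial sum through k=3: 269.083.
Correction k=4: B_{8}/8! · (f^{(7)}(40) − f^{(7)}(5)) = −1/1209600 · (6.24303e-09 − 3.68653e-08) = 2.53160e-14.

S_4 ≈ 269.083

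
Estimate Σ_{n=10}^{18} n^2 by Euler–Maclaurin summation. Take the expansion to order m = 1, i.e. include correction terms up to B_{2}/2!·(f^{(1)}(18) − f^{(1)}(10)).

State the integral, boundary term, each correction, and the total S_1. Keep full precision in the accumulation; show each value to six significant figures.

S_1 ≈ 1824.00

Integral: ∫_10^18 x^2 dx = 1610.67.
½[f(10) + f(18)] = ½[100.000 + 324.000] = 212.000.
Integral + boundary = 1822.67.
Order-1 term: 1/12 · (36.0000 − 20.0000) = 1.33333.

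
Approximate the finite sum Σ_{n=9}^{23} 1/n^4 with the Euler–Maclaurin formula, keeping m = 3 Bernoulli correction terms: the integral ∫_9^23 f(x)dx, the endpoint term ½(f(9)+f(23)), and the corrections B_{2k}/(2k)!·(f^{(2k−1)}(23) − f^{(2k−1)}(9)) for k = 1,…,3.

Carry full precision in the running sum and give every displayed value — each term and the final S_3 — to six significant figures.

Integral: ∫_9^23 1/x^4 dx = 0.000429851.
½[f(9) + f(23)] = ½[0.000152416 + 3.57346e-06] = 7.79946e-05.
Running total after boundary: 0.000507845.
Correction k=1: B_{2}/2! · (f^{(1)}(23) − f^{(1)}(9)) = 1/12 · (-6.21471e-07 − (-6.77404e-05)) = 5.59324e-06.
Running total after k=1: 0.000513439.
Correction k=2: B_{4}/4! · (f^{(3)}(23) − f^{(3)}(9)) = −1/720 · (-3.52441e-08 − (-2.50890e-05)) = -3.47969e-08.
Running total after k=2: 0.000513404.
Correction k=3: B_{6}/6! · (f^{(5)}(23) − f^{(5)}(9)) = 1/30240 · (-3.73094e-09 − (-1.73455e-05)) = 5.73471e-10.

S_3 ≈ 0.000513405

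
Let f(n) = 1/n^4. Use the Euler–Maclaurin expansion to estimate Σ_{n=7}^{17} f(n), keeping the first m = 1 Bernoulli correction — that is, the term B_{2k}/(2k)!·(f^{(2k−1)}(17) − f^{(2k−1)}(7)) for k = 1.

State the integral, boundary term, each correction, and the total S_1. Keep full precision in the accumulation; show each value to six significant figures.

S_1 ≈ 0.00113780

The integral term ∫_7^17 1/x^4 dx = 0.000903970.
Endpoint term: (f(7) + f(17))/2 = (0.000416493 + 1.19730e-05)/2 = 0.000214233.
Running total after boundary: 0.00111820.
k=1: B_{2}/(2)! × [f^{(1)}(17) − f^{(1)}(7)] = 1/12 × (-2.81719e-06 − (-0.000237996)) = 1.95982e-05.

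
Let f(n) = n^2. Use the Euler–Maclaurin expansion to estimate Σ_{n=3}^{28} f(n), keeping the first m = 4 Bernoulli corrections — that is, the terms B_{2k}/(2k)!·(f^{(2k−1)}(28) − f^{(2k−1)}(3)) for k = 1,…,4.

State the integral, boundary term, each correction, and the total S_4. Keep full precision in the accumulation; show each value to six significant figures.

The integral term ∫_3^28 x^2 dx = 7308.33.
Boundary: ½(f(3) + f(28)) = ½(9.00000 + 784.000) = 396.500.
Running total after boundary: 7704.83.
Order-1 term: 1/12 · (56.0000 − 6.00000) = 4.16667.
Running total after k=1: 7709.00.
Order-2 term: −1/720 · (0.00000 − 0.00000) = 0.00000.
Running total after k=2: 7709.00.
Order-3 term: 1/30240 · (0.00000 − 0.00000) = 0.00000.
Running total after k=3: 7709.00.
Order-4 term: −1/1209600 · (0.00000 − 0.00000) = 0.00000.

S_4 ≈ 7709.00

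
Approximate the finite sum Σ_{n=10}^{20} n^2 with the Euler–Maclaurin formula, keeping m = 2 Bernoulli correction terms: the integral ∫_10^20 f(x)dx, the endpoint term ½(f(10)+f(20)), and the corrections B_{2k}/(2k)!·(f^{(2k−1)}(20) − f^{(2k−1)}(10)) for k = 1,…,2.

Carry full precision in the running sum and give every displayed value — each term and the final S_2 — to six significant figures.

S_2 ≈ 2585.00

The integral term ∫_10^20 x^2 dx = 2333.33.
½[f(10) + f(20)] = ½[100.000 + 400.000] = 250.000.
Running total after boundary: 2583.33.
Correction k=1: B_{2}/2! · (f^{(1)}(20) − f^{(1)}(10)) = 1/12 · (40.0000 − 20.0000) = 1.66667.
Partial sum through k=1: 2585.00.
Correction k=2: B_{4}/4! · (f^{(3)}(20) − f^{(3)}(10)) = −1/720 · (0.00000 − 0.00000) = 0.00000.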